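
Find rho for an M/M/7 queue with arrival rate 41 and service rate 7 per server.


rho = lambda/(c*mu) = 41/(7*7) = 0.8367

0.8367


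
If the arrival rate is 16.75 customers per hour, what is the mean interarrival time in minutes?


Mean interarrival time = 60/lambda = 60/16.75 = 3.58 minutes

3.58 minutes


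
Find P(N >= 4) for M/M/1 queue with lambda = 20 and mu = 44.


P(N >= 4) = rho^4 = (20/44)^4 = 0.0427

0.0427


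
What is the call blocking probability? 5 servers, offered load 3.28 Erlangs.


B(N,A) = (A^N/N!) / sum(A^k/k!, k=0..N) with N=5, A=3.28 = 0.1345

0.1345


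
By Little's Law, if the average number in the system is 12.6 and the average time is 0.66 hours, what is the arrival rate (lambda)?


lambda = L / W = 12.6 / 0.66 = 19.09 per hour

19.09 per hour


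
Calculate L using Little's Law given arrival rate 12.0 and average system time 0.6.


L = lambda * W = 12.0 * 0.6 = 7.2

7.2


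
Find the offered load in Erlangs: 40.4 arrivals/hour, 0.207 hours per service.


Offered load a = lambda * E[S] = 40.4 * 0.207 = 8.36 Erlangs

8.36 Erlangs


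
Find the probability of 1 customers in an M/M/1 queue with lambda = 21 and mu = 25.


rho = 21/25; P(n) = (1-rho)*rho^n = (1-21/25)*(21/25)^1 = 0.1344

0.1344


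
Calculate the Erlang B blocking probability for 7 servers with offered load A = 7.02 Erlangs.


B(N,A) = (A^N/N!) / sum(A^k/k!, k=0..N) with N=7, A=7.02 = 0.2501

0.2501


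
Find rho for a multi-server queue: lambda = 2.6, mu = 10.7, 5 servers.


rho = lambda / (c * mu) = 2.6 / (5 * 10.7) = 0.0486

0.0486


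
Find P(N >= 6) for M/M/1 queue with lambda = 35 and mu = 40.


P(N >= 6) = rho^6 = (35/40)^6 = 0.4488

0.4488


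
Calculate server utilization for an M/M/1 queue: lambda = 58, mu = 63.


rho = lambda/mu = 58/63 = 0.9206

0.9206


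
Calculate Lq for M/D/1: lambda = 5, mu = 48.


M/D/1: Lq = rho^2 / (2*(1-rho)) where rho = 5/48; Lq = 0.01

0.01


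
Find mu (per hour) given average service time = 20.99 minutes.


mu = 60 / avg_service_time = 60 / 20.99 = 2.86 per hour

2.86 per hour


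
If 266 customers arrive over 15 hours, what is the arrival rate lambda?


lambda = total arrivals / time = 266 / 15 = 17.73 per hour

17.73 per hour


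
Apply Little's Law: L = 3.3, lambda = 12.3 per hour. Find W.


W = L / lambda = 3.3 / 12.3 = 0.2683 hours

0.2683 hours


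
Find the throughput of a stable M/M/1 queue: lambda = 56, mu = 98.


For a stable queue (lambda < mu), throughput = lambda = 56 per hour

56 per hour


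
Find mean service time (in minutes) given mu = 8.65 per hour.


Mean service time = 60/mu = 60/8.65 = 6.94 minutes

6.94 minutes


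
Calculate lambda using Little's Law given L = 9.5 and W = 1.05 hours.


lambda = L / W = 9.5 / 1.05 = 9.05 per hour

9.05 per hour


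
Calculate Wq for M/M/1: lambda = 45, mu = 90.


rho = 45/90; Wq = rho/(mu - lambda) = 0.0111 hours

0.0111 hours


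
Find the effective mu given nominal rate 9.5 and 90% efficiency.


Effective rate = mu * efficiency = 9.5 * 0.9 = 8.55 per hour

8.55 per hour


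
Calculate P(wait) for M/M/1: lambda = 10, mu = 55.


P(wait) = rho = lambda/mu = 10/55 = 0.1818

0.1818


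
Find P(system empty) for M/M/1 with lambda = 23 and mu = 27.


P0 = 1 - rho = 1 - 23/27 = 0.1481

0.1481


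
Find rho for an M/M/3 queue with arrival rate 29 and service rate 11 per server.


rho = lambda/(c*mu) = 29/(3*11) = 0.8788

0.8788


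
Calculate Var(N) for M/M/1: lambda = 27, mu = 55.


rho = 27/55; Var(N) = rho/(1-rho)^2 = 1.89

1.89


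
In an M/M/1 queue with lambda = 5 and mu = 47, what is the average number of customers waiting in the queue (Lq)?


rho = 5/47; Lq = rho^2/(1-rho) = 0.01

0.01


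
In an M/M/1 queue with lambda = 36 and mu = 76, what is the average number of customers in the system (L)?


rho = 36/76; L = rho/(1-rho) = 0.9

0.9


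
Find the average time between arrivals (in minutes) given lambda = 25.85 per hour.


Mean interarrival time = 60/lambda = 60/25.85 = 2.32 minutes

2.32 minutes


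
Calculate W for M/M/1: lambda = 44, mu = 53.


W = 1/(mu - lambda) = 1/(53 - 44) = 0.1111 hours

0.1111 hours


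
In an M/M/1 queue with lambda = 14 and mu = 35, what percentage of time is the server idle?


Idle fraction = (1 - rho) * 100 = (1 - 14/35) * 100 = 60.0%

60.0%


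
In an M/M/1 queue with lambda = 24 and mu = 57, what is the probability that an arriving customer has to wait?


P(wait) = rho = lambda/mu = 24/57 = 0.4211

0.4211


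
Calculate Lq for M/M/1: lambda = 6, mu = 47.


rho = 6/47; Lq = rho^2/(1-rho) = 0.02

0.02


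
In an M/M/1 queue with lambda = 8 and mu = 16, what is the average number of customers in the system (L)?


rho = 8/16; L = rho/(1-rho) = 1.0

1.0


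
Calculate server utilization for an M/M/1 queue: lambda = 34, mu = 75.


rho = lambda/mu = 34/75 = 0.4533

0.4533


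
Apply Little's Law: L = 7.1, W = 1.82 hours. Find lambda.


lambda = L / W = 7.1 / 1.82 = 3.9 per hour

3.9 per hour


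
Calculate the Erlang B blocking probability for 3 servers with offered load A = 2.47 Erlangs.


B(N,A) = (A^N/N!) / sum(A^k/k!, k=0..N) with N=3, A=2.47 = 0.2781

0.2781


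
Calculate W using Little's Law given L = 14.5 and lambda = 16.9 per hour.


W = L / lambda = 14.5 / 16.9 = 0.858 hours

0.858 hours


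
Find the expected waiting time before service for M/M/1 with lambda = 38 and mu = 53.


rho = 38/53; Wq = rho/(mu - lambda) = 0.0478 hours

0.0478 hours


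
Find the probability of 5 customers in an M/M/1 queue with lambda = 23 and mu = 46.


rho = 23/46; P(n) = (1-rho)*rho^n = (1-23/46)*(23/46)^5 = 0.0156

0.0156


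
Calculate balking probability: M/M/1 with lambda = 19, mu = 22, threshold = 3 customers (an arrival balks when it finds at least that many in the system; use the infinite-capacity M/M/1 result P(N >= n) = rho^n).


P(N >= 3) = rho^3 = (19/22)^3 = 0.6442

0.6442


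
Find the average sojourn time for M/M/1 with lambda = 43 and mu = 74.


W = 1/(mu - lambda) = 1/(74 - 43) = 0.0323 hours

0.0323 hours


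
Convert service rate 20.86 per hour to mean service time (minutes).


Mean service time = 60/mu = 60/20.86 = 2.88 minutes

2.88 minutes


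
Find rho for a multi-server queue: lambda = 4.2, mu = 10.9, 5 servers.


rho = lambda / (c * mu) = 4.2 / (5 * 10.9) = 0.0771

0.0771


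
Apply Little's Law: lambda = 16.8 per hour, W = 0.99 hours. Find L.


L = lambda * W = 16.8 * 0.99 = 16.63

16.63


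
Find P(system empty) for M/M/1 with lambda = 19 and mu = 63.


P0 = 1 - rho = 1 - 19/63 = 0.6984

0.6984


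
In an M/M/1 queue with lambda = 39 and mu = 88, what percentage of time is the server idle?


Idle fraction = (1 - rho) * 100 = (1 - 39/88) * 100 = 55.7%

55.7%


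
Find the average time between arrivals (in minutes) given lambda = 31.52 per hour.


Mean interarrival time = 60/lambda = 60/31.52 = 1.9 minutes

1.9 minutes


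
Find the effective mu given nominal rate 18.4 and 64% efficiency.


Effective rate = mu * efficiency = 18.4 * 0.64 = 11.78 per hour

11.78 per hour


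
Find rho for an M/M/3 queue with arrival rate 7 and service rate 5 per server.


rho = lambda/(c*mu) = 7/(3*5) = 0.4667

0.4667


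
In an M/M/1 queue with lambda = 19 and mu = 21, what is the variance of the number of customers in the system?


rho = 19/21; Var(N) = rho/(1-rho)^2 = 99.75

99.75


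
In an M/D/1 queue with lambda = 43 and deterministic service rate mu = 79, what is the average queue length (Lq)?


M/D/1: Lq = rho^2 / (2*(1-rho)) where rho = 43/79; Lq = 0.33

0.33


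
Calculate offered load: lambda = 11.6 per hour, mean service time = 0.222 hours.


Offered load a = lambda * E[S] = 11.6 * 0.222 = 2.58 Erlangs

2.58 Erlangs


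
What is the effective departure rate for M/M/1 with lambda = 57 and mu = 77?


For a stable queue (lambda < mu), throughput = lambda = 57 per hour

57 per hour


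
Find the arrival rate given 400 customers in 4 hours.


lambda = total arrivals / time = 400 / 4 = 100.0 per hour

100.0 per hour


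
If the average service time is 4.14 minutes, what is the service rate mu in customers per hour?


mu = 60 / avg_service_time = 60 / 4.14 = 14.49 per hour

14.49 per hour


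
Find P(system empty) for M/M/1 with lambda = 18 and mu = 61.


P0 = 1 - rho = 1 - 18/61 = 0.7049

0.7049


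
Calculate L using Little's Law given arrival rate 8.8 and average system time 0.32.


L = lambda * W = 8.8 * 0.32 = 2.82

2.82


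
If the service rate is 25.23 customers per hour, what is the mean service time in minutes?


Mean service time = 60/mu = 60/25.23 = 2.38 minutes

2.38 minutes


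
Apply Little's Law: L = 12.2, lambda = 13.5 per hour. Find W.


W = L / lambda = 12.2 / 13.5 = 0.9037 hours

0.9037 hours


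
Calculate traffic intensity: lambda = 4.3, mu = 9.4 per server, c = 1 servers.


rho = lambda / (c * mu) = 4.3 / (1 * 9.4) = 0.4574

0.4574


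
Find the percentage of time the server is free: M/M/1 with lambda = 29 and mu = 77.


Idle fraction = (1 - rho) * 100 = (1 - 29/77) * 100 = 62.3%

62.3%


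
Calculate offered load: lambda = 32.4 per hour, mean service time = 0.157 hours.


Offered load a = lambda * E[S] = 32.4 * 0.157 = 5.09 Erlangs

5.09 Erlangs


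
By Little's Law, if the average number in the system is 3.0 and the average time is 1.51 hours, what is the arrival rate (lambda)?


lambda = L / W = 3.0 / 1.51 = 1.99 per hour

1.99 per hour


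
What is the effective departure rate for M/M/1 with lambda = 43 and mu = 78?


For a stable queue (lambda < mu), throughput = lambda = 43 per hour

43 per hour


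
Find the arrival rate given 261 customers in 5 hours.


lambda = total arrivals / time = 261 / 5 = 52.2 per hour

52.2 per hour


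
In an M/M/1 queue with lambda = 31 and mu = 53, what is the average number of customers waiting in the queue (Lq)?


rho = 31/53; Lq = rho^2/(1-rho) = 0.82

0.82


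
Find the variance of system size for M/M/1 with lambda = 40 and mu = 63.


rho = 40/63; Var(N) = rho/(1-rho)^2 = 4.76

4.76


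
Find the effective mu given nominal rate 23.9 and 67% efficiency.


Effective rate = mu * efficiency = 23.9 * 0.67 = 16.01 per hour

16.01 per hour


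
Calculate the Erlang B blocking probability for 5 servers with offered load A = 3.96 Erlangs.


B(N,A) = (A^N/N!) / sum(A^k/k!, k=0..N) with N=5, A=3.96 = 0.1955

0.1955


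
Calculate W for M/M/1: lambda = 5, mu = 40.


W = 1/(mu - lambda) = 1/(40 - 5) = 0.0286 hours

0.0286 hours


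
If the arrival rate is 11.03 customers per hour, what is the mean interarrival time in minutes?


Mean interarrival time = 60/lambda = 60/11.03 = 5.44 minutes

5.44 minutes


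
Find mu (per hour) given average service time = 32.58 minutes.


mu = 60 / avg_service_time = 60 / 32.58 = 1.84 per hour

1.84 per hour


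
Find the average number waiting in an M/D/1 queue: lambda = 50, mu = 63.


M/D/1: Lq = rho^2 / (2*(1-rho)) where rho = 50/63; Lq = 1.53

1.53


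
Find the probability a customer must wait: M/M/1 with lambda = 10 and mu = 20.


P(wait) = rho = lambda/mu = 10/20 = 0.5

0.5


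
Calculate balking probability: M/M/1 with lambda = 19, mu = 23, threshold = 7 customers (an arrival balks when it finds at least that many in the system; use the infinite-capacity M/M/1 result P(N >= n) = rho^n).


P(N >= 7) = rho^7 = (19/23)^7 = 0.2625

0.2625


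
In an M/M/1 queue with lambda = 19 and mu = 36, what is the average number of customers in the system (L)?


rho = 19/36; L = rho/(1-rho) = 1.12

1.12


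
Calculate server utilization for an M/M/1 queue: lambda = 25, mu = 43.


rho = lambda/mu = 25/43 = 0.5814

0.5814


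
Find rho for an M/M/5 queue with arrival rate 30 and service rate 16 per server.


rho = lambda/(c*mu) = 30/(5*16) = 0.375

0.375


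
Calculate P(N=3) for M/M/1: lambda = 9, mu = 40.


rho = 9/40; P(n) = (1-rho)*rho^n = (1-9/40)*(9/40)^3 = 0.0088

0.0088


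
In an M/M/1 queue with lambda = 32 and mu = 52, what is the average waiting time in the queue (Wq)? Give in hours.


rho = 32/52; Wq = rho/(mu - lambda) = 0.0308 hours

0.0308 hours


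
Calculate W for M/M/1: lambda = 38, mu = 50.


W = 1/(mu - lambda) = 1/(50 - 38) = 0.0833 hours

0.0833 hours


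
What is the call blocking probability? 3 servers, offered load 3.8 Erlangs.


B(N,A) = (A^N/N!) / sum(A^k/k!, k=0..N) with N=3, A=3.8 = 0.4321

0.4321


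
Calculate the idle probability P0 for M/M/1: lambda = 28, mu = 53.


P0 = 1 - rho = 1 - 28/53 = 0.4717

0.4717


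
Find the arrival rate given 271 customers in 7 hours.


lambda = total arrivals / time = 271 / 7 = 38.71 per hour

38.71 per hour


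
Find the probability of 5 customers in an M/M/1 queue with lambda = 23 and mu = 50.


rho = 23/50; P(n) = (1-rho)*rho^n = (1-23/50)*(23/50)^5 = 0.0111

0.0111


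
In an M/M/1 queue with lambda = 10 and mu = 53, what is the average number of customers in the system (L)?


rho = 10/53; L = rho/(1-rho) = 0.23

0.23


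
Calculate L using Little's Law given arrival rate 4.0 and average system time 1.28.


L = lambda * W = 4.0 * 1.28 = 5.12

5.12


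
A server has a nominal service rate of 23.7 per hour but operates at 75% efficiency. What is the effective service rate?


Effective rate = mu * efficiency = 23.7 * 0.75 = 17.78 per hour

17.78 per hour


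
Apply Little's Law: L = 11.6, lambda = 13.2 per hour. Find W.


W = L / lambda = 11.6 / 13.2 = 0.8788 hours

0.8788 hours


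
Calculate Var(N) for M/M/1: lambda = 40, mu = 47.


rho = 40/47; Var(N) = rho/(1-rho)^2 = 38.37

38.37


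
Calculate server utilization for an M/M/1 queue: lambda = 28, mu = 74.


rho = lambda/mu = 28/74 = 0.3784

0.3784


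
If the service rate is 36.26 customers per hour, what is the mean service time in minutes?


Mean service time = 60/mu = 60/36.26 = 1.65 minutes

1.65 minutes


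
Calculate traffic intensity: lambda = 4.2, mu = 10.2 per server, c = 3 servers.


rho = lambda / (c * mu) = 4.2 / (3 * 10.2) = 0.1373

0.1373


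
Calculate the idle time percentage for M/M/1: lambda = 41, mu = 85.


Idle fraction = (1 - rho) * 100 = (1 - 41/85) * 100 = 51.8%

51.8%


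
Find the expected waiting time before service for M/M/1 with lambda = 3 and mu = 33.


rho = 3/33; Wq = rho/(mu - lambda) = 0.003 hours

0.003 hours


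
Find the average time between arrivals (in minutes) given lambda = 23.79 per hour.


Mean interarrival time = 60/lambda = 60/23.79 = 2.52 minutes

2.52 minutes


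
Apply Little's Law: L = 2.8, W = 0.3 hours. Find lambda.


lambda = L / W = 2.8 / 0.3 = 9.33 per hour

9.33 per hour


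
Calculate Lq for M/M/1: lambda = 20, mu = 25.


rho = 20/25; Lq = rho^2/(1-rho) = 3.2

3.2


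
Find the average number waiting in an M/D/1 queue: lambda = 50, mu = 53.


M/D/1: Lq = rho^2 / (2*(1-rho)) where rho = 50/53; Lq = 7.86

7.86


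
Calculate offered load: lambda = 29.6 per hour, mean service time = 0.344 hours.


Offered load a = lambda * E[S] = 29.6 * 0.344 = 10.18 Erlangs

10.18 Erlangs


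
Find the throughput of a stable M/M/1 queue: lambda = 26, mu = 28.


For a stable queue (lambda < mu), throughput = lambda = 26 per hour

26 per hour


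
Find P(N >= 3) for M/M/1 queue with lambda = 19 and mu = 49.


P(N >= 3) = rho^3 = (19/49)^3 = 0.0583

0.0583


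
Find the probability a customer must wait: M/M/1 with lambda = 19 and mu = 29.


P(wait) = rho = lambda/mu = 19/29 = 0.6552

0.6552


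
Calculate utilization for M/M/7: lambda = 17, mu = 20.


rho = lambda/(c*mu) = 17/(7*20) = 0.1214

0.1214


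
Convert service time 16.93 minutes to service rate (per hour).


mu = 60 / avg_service_time = 60 / 16.93 = 3.54 per hour

3.54 per hour


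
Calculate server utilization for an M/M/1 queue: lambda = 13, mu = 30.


rho = lambda/mu = 13/30 = 0.4333

0.4333


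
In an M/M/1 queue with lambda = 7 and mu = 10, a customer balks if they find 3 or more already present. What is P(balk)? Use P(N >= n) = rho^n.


P(N >= 3) = rho^3 = (7/10)^3 = 0.343

0.343


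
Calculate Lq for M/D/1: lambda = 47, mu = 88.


M/D/1: Lq = rho^2 / (2*(1-rho)) where rho = 47/88; Lq = 0.31

0.31


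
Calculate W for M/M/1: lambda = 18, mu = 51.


W = 1/(mu - lambda) = 1/(51 - 18) = 0.0303 hours

0.0303 hours


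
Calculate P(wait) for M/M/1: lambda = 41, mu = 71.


P(wait) = rho = lambda/mu = 41/71 = 0.5775

0.5775


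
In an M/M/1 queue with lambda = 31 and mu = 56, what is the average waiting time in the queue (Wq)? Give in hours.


rho = 31/56; Wq = rho/(mu - lambda) = 0.0221 hours

0.0221 hours


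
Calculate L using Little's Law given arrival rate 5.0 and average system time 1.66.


L = lambda * W = 5.0 * 1.66 = 8.3

8.3


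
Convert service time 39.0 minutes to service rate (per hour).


mu = 60 / avg_service_time = 60 / 39.0 = 1.54 per hour

1.54 per hour


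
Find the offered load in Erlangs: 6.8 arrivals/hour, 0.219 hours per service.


Offered load a = lambda * E[S] = 6.8 * 0.219 = 1.49 Erlangs

1.49 Erlangs


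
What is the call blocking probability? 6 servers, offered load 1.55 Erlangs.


B(N,A) = (A^N/N!) / sum(A^k/k!, k=0..N) with N=6, A=1.55 = 0.0041

0.0041


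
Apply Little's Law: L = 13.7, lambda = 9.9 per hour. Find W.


W = L / lambda = 13.7 / 9.9 = 1.3838 hours

1.3838 hours


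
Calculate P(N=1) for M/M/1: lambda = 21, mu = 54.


rho = 21/54; P(n) = (1-rho)*rho^n = (1-21/54)*(21/54)^1 = 0.2377

0.2377


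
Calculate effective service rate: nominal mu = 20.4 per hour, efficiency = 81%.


Effective rate = mu * efficiency = 20.4 * 0.81 = 16.52 per hour

16.52 per hour


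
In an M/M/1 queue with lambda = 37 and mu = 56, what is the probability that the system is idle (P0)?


P0 = 1 - rho = 1 - 37/56 = 0.3393

0.3393


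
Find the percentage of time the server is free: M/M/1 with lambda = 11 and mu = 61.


Idle fraction = (1 - rho) * 100 = (1 - 11/61) * 100 = 82.0%

82.0%


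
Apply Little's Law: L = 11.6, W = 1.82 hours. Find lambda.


lambda = L / W = 11.6 / 1.82 = 6.37 per hour

6.37 per hour


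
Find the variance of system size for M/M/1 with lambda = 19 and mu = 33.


rho = 19/33; Var(N) = rho/(1-rho)^2 = 3.2

3.2


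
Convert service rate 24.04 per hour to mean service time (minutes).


Mean service time = 60/mu = 60/24.04 = 2.5 minutes

2.5 minutes


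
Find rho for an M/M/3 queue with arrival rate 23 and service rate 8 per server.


rho = lambda/(c*mu) = 23/(3*8) = 0.9583

0.9583


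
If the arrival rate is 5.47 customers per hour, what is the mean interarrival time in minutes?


Mean interarrival time = 60/lambda = 60/5.47 = 10.97 minutes

10.97 minutes


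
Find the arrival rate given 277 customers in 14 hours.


lambda = total arrivals / time = 277 / 14 = 19.79 per hour

19.79 per hour


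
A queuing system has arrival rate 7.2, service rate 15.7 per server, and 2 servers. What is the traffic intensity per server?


rho = lambda / (c * mu) = 7.2 / (2 * 15.7) = 0.2293

0.2293


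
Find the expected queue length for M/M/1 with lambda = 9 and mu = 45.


rho = 9/45; Lq = rho^2/(1-rho) = 0.05

0.05


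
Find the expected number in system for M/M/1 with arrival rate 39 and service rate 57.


rho = 39/57; L = rho/(1-rho) = 2.17

2.17


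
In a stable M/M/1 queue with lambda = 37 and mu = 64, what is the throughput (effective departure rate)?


For a stable queue (lambda < mu), throughput = lambda = 37 per hour

37 per hour


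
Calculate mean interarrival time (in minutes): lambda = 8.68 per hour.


Mean interarrival time = 60/lambda = 60/8.68 = 6.91 minutes

6.91 minutes


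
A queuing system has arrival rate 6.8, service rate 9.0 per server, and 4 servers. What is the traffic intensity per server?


rho = lambda / (c * mu) = 6.8 / (4 * 9.0) = 0.1889

0.1889


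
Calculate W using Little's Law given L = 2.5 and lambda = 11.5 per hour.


W = L / lambda = 2.5 / 11.5 = 0.2174 hours

0.2174 hours


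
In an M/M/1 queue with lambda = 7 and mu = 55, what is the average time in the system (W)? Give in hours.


W = 1/(mu - lambda) = 1/(55 - 7) = 0.0208 hours

0.0208 hours


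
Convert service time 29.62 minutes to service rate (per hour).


mu = 60 / avg_service_time = 60 / 29.62 = 2.03 per hour

2.03 per hour


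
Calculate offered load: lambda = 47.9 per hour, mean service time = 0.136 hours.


Offered load a = lambda * E[S] = 47.9 * 0.136 = 6.51 Erlangs

6.51 Erlangs


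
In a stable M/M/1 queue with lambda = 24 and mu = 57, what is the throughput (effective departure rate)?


For a stable queue (lambda < mu), throughput = lambda = 24 per hour

24 per hour


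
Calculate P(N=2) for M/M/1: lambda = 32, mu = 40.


rho = 32/40; P(n) = (1-rho)*rho^n = (1-32/40)*(32/40)^2 = 0.128

0.128


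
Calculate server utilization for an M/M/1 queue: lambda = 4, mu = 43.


rho = lambda/mu = 4/43 = 0.093

0.093


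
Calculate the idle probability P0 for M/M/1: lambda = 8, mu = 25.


P0 = 1 - rho = 1 - 8/25 = 0.68

0.68


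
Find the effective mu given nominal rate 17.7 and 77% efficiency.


Effective rate = mu * efficiency = 17.7 * 0.77 = 13.63 per hour

13.63 per hour


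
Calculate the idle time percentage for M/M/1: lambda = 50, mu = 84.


Idle fraction = (1 - rho) * 100 = (1 - 50/84) * 100 = 40.5%

40.5%


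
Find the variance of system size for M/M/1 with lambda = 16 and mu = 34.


rho = 16/34; Var(N) = rho/(1-rho)^2 = 1.68

1.68


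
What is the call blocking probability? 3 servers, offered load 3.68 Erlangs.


B(N,A) = (A^N/N!) / sum(A^k/k!, k=0..N) with N=3, A=3.68 = 0.4204

0.4204


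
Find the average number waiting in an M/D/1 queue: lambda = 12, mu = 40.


M/D/1: Lq = rho^2 / (2*(1-rho)) where rho = 12/40; Lq = 0.06

0.06


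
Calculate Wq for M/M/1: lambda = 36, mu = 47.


rho = 36/47; Wq = rho/(mu - lambda) = 0.0696 hours

0.0696 hours


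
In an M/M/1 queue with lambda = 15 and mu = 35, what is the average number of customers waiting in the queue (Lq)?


rho = 15/35; Lq = rho^2/(1-rho) = 0.32

0.32


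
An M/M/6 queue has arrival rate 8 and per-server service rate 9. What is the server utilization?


rho = lambda/(c*mu) = 8/(6*9) = 0.1481

0.1481


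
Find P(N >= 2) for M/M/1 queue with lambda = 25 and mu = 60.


P(N >= 2) = rho^2 = (25/60)^2 = 0.1736

0.1736


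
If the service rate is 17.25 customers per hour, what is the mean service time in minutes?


Mean service time = 60/mu = 60/17.25 = 3.48 minutes

3.48 minutes


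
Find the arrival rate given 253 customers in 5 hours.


lambda = total arrivals / time = 253 / 5 = 50.6 per hour

50.6 per hour


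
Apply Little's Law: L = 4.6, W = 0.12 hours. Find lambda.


lambda = L / W = 4.6 / 0.12 = 38.33 per hour

38.33 per hour


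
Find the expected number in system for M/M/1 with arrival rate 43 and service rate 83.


rho = 43/83; L = rho/(1-rho) = 1.08

1.08


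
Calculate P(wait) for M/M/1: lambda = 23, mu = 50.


P(wait) = rho = lambda/mu = 23/50 = 0.46

0.46


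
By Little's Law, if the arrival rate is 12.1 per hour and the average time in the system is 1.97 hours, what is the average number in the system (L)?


L = lambda * W = 12.1 * 1.97 = 23.84

23.84


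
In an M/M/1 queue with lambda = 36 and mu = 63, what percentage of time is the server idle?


Idle fraction = (1 - rho) * 100 = (1 - 36/63) * 100 = 42.9%

42.9%


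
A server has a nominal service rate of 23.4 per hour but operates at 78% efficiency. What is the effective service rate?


Effective rate = mu * efficiency = 23.4 * 0.78 = 18.25 per hour

18.25 per hour


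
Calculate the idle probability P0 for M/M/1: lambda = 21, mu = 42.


P0 = 1 - rho = 1 - 21/42 = 0.5

0.5


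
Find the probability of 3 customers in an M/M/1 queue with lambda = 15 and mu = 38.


rho = 15/38; P(n) = (1-rho)*rho^n = (1-15/38)*(15/38)^3 = 0.0372

0.0372


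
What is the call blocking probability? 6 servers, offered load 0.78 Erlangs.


B(N,A) = (A^N/N!) / sum(A^k/k!, k=0..N) with N=6, A=0.78 = 0.0001

0.0001


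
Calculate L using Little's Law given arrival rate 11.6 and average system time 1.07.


L = lambda * W = 11.6 * 1.07 = 12.41

12.41


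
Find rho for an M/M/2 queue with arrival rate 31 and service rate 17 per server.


rho = lambda/(c*mu) = 31/(2*17) = 0.9118

0.9118


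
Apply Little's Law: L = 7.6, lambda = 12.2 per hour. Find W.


W = L / lambda = 7.6 / 12.2 = 0.623 hours

0.623 hours


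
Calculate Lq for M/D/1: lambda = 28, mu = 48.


M/D/1: Lq = rho^2 / (2*(1-rho)) where rho = 28/48; Lq = 0.41

0.41


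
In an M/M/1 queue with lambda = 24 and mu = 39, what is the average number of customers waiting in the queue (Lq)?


rho = 24/39; Lq = rho^2/(1-rho) = 0.98

0.98


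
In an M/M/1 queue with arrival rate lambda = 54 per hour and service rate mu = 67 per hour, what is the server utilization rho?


rho = lambda/mu = 54/67 = 0.806

0.806


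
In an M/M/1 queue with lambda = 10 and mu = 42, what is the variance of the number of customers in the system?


rho = 10/42; Var(N) = rho/(1-rho)^2 = 0.41

0.41


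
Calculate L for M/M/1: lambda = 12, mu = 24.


rho = 12/24; L = rho/(1-rho) = 1.0

1.0


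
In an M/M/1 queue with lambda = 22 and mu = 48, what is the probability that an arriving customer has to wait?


P(wait) = rho = lambda/mu = 22/48 = 0.4583

0.4583


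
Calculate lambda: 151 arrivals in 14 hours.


lambda = total arrivals / time = 151 / 14 = 10.79 per hour

10.79 per hour


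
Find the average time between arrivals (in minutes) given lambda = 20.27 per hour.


Mean interarrival time = 60/lambda = 60/20.27 = 2.96 minutes

2.96 minutes


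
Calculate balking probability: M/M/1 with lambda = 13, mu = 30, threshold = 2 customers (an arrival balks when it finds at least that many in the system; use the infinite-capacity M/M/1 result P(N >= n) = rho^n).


P(N >= 2) = rho^2 = (13/30)^2 = 0.1878

0.1878


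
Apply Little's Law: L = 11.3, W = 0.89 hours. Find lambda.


lambda = L / W = 11.3 / 0.89 = 12.7 per hour

12.7 per hour


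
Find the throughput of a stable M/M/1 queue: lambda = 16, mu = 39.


For a stable queue (lambda < mu), throughput = lambda = 16 per hour

16 per hour


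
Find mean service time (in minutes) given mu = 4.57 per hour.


Mean service time = 60/mu = 60/4.57 = 13.13 minutes

13.13 minutes


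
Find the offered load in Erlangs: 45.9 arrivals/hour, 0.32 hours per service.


Offered load a = lambda * E[S] = 45.9 * 0.32 = 14.69 Erlangs

14.69 Erlangs


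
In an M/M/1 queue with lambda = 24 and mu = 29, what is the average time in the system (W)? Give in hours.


W = 1/(mu - lambda) = 1/(29 - 24) = 0.2 hours

0.2 hours


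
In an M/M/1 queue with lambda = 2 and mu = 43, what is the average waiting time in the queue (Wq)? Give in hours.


rho = 2/43; Wq = rho/(mu - lambda) = 0.0011 hours

0.0011 hours


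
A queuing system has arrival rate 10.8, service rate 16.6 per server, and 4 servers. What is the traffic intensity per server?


rho = lambda / (c * mu) = 10.8 / (4 * 16.6) = 0.1627

0.1627


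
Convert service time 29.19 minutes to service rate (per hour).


mu = 60 / avg_service_time = 60 / 29.19 = 2.06 per hour

2.06 per hour


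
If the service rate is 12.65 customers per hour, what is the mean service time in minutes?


Mean service time = 60/mu = 60/12.65 = 4.74 minutes

4.74 minutes


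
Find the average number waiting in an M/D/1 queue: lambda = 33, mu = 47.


M/D/1: Lq = rho^2 / (2*(1-rho)) where rho = 33/47; Lq = 0.83

0.83


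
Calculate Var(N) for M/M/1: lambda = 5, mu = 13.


rho = 5/13; Var(N) = rho/(1-rho)^2 = 1.02

1.02


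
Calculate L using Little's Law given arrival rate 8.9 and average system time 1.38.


L = lambda * W = 8.9 * 1.38 = 12.28

12.28


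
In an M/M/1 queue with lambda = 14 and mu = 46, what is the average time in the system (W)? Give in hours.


W = 1/(mu - lambda) = 1/(46 - 14) = 0.0313 hours

0.0313 hours


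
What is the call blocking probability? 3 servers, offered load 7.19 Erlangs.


B(N,A) = (A^N/N!) / sum(A^k/k!, k=0..N) with N=3, A=7.19 = 0.6454

0.6454


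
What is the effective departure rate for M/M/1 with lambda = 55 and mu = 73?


For a stable queue (lambda < mu), throughput = lambda = 55 per hour

55 per hour


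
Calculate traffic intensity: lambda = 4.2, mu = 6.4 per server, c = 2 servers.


rho = lambda / (c * mu) = 4.2 / (2 * 6.4) = 0.3281

0.3281


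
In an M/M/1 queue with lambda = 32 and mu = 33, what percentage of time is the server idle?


Idle fraction = (1 - rho) * 100 = (1 - 32/33) * 100 = 3.0%

3.0%


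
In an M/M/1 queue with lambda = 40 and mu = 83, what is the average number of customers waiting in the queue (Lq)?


rho = 40/83; Lq = rho^2/(1-rho) = 0.45

0.45


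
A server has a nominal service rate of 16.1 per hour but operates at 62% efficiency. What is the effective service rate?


Effective rate = mu * efficiency = 16.1 * 0.62 = 9.98 per hour

9.98 per hour


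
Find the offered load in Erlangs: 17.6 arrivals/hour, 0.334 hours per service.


Offered load a = lambda * E[S] = 17.6 * 0.334 = 5.88 Erlangs

5.88 Erlangs


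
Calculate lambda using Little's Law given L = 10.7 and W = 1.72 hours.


lambda = L / W = 10.7 / 1.72 = 6.22 per hour

6.22 per hour


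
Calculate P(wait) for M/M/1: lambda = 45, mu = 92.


P(wait) = rho = lambda/mu = 45/92 = 0.4891

0.4891


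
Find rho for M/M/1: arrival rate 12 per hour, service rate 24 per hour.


rho = lambda/mu = 12/24 = 0.5

0.5


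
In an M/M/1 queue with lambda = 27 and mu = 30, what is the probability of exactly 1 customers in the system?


rho = 27/30; P(n) = (1-rho)*rho^n = (1-27/30)*(27/30)^1 = 0.09

0.09


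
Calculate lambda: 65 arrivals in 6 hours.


lambda = total arrivals / time = 65 / 6 = 10.83 per hour

10.83 per hour


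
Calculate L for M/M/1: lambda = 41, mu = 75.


rho = 41/75; L = rho/(1-rho) = 1.21

1.21


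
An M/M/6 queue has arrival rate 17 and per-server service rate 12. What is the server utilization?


rho = lambda/(c*mu) = 17/(6*12) = 0.2361

0.2361


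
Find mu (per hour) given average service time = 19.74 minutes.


mu = 60 / avg_service_time = 60 / 19.74 = 3.04 per hour

3.04 per hour


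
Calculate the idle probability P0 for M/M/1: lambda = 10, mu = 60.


P0 = 1 - rho = 1 - 10/60 = 0.8333

0.8333


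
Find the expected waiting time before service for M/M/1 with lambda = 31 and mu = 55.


rho = 31/55; Wq = rho/(mu - lambda) = 0.0235 hours

0.0235 hours


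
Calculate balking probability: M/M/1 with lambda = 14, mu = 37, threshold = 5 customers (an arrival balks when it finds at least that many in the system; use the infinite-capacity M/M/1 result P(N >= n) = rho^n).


P(N >= 5) = rho^5 = (14/37)^5 = 0.0078

0.0078


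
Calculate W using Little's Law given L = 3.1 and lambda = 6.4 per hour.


W = L / lambda = 3.1 / 6.4 = 0.4844 hours

0.4844 hours


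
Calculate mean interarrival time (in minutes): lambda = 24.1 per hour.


Mean interarrival time = 60/lambda = 60/24.1 = 2.49 minutes

2.49 minutes


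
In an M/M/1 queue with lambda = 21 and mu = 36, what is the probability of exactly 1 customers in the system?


rho = 21/36; P(n) = (1-rho)*rho^n = (1-21/36)*(21/36)^1 = 0.2431

0.2431


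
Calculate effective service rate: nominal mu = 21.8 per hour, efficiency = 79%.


Effective rate = mu * efficiency = 21.8 * 0.79 = 17.22 per hour

17.22 per hour


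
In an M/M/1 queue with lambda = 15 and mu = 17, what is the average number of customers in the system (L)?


rho = 15/17; L = rho/(1-rho) = 7.5

7.5


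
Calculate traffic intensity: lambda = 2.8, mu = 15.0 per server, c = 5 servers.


rho = lambda / (c * mu) = 2.8 / (5 * 15.0) = 0.0373

0.0373


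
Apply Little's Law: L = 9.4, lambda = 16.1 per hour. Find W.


W = L / lambda = 9.4 / 16.1 = 0.5839 hours

0.5839 hours


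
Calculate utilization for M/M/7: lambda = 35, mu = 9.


rho = lambda/(c*mu) = 35/(7*9) = 0.5556

0.5556


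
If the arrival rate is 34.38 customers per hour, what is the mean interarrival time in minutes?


Mean interarrival time = 60/lambda = 60/34.38 = 1.75 minutes

1.75 minutes


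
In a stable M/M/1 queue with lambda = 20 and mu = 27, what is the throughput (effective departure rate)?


For a stable queue (lambda < mu), throughput = lambda = 20 per hour

20 per hour


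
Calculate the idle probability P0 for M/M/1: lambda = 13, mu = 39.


P0 = 1 - rho = 1 - 13/39 = 0.6667

0.6667


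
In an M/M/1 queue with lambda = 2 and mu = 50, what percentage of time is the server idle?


Idle fraction = (1 - rho) * 100 = (1 - 2/50) * 100 = 96.0%

96.0%


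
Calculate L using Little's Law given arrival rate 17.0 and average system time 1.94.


L = lambda * W = 17.0 * 1.94 = 32.98

32.98


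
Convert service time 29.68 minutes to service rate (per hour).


mu = 60 / avg_service_time = 60 / 29.68 = 2.02 per hour

2.02 per hour


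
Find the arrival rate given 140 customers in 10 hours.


lambda = total arrivals / time = 140 / 10 = 14.0 per hour

14.0 per hour


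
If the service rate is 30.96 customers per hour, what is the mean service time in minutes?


Mean service time = 60/mu = 60/30.96 = 1.94 minutes

1.94 minutes


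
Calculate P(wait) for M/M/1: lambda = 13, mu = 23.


P(wait) = rho = lambda/mu = 13/23 = 0.5652

0.5652


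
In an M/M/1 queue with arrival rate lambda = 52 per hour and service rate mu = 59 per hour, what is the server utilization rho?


rho = lambda/mu = 52/59 = 0.8814

0.8814


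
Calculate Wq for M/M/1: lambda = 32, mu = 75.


rho = 32/75; Wq = rho/(mu - lambda) = 0.0099 hours

0.0099 hours


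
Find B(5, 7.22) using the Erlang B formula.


B(N,A) = (A^N/N!) / sum(A^k/k!, k=0..N) with N=5, A=7.22 = 0.4375

0.4375


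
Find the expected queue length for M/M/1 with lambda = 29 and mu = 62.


rho = 29/62; Lq = rho^2/(1-rho) = 0.41

0.41


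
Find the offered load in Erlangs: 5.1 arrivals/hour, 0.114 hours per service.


Offered load a = lambda * E[S] = 5.1 * 0.114 = 0.58 Erlangs

0.58 Erlangs


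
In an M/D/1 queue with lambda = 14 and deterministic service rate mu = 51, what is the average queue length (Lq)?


M/D/1: Lq = rho^2 / (2*(1-rho)) where rho = 14/51; Lq = 0.05

0.05


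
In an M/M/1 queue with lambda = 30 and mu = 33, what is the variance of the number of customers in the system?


rho = 30/33; Var(N) = rho/(1-rho)^2 = 110.0

110.0


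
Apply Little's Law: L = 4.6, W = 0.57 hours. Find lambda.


lambda = L / W = 4.6 / 0.57 = 8.07 per hour

8.07 per hour


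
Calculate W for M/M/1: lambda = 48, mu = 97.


W = 1/(mu - lambda) = 1/(97 - 48) = 0.0204 hours

0.0204 hours


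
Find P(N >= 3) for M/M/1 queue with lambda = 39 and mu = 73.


P(N >= 3) = rho^3 = (39/73)^3 = 0.1525

0.1525


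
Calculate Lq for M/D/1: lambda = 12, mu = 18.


M/D/1: Lq = rho^2 / (2*(1-rho)) where rho = 12/18; Lq = 0.67

0.67


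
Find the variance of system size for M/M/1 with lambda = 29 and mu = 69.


rho = 29/69; Var(N) = rho/(1-rho)^2 = 1.25

1.25


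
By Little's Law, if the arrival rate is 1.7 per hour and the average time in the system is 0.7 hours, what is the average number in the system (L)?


L = lambda * W = 1.7 * 0.7 = 1.19

1.19


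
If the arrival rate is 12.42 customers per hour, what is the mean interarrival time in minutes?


Mean interarrival time = 60/lambda = 60/12.42 = 4.83 minutes

4.83 minutes


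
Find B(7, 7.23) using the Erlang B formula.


B(N,A) = (A^N/N!) / sum(A^k/k!, k=0..N) with N=7, A=7.23 = 0.263

0.263


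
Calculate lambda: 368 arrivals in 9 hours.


lambda = total arrivals / time = 368 / 9 = 40.89 per hour

40.89 per hour


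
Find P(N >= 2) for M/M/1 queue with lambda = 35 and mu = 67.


P(N >= 2) = rho^2 = (35/67)^2 = 0.2729

0.2729


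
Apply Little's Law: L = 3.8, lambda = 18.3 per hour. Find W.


W = L / lambda = 3.8 / 18.3 = 0.2077 hours

0.2077 hours


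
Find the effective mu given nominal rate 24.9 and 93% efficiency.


Effective rate = mu * efficiency = 24.9 * 0.93 = 23.16 per hour

23.16 per hour


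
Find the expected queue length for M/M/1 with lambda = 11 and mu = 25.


rho = 11/25; Lq = rho^2/(1-rho) = 0.35

0.35


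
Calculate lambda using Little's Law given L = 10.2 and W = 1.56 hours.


lambda = L / W = 10.2 / 1.56 = 6.54 per hour

6.54 per hour


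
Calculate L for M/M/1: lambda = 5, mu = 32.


rho = 5/32; L = rho/(1-rho) = 0.19

0.19


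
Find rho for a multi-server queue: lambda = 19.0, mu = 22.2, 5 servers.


rho = lambda / (c * mu) = 19.0 / (5 * 22.2) = 0.1712

0.1712


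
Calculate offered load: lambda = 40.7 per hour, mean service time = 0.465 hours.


Offered load a = lambda * E[S] = 40.7 * 0.465 = 18.93 Erlangs

18.93 Erlangs


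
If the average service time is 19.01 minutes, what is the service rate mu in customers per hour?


mu = 60 / avg_service_time = 60 / 19.01 = 3.16 per hour

3.16 per hour


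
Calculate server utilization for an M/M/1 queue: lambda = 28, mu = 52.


rho = lambda/mu = 28/52 = 0.5385

0.5385


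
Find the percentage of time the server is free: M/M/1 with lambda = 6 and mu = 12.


Idle fraction = (1 - rho) * 100 = (1 - 6/12) * 100 = 50.0%

50.0%


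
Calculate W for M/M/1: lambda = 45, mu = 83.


W = 1/(mu - lambda) = 1/(83 - 45) = 0.0263 hours

0.0263 hours


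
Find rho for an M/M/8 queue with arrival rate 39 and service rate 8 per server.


rho = lambda/(c*mu) = 39/(8*8) = 0.6094

0.6094


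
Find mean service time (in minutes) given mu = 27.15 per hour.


Mean service time = 60/mu = 60/27.15 = 2.21 minutes

2.21 minutes


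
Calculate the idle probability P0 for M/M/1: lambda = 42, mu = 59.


P0 = 1 - rho = 1 - 42/59 = 0.2881

0.2881


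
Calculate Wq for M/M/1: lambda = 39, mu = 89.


rho = 39/89; Wq = rho/(mu - lambda) = 0.0088 hours

0.0088 hours


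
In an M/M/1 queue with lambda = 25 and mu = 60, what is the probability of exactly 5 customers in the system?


rho = 25/60; P(n) = (1-rho)*rho^n = (1-25/60)*(25/60)^5 = 0.0073

0.0073


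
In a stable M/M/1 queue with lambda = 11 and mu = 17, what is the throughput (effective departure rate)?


For a stable queue (lambda < mu), throughput = lambda = 11 per hour

11 per hour


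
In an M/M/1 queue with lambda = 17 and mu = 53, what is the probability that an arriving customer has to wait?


P(wait) = rho = lambda/mu = 17/53 = 0.3208

0.3208


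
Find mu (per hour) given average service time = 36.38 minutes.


mu = 60 / avg_service_time = 60 / 36.38 = 1.65 per hour

1.65 per hour
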